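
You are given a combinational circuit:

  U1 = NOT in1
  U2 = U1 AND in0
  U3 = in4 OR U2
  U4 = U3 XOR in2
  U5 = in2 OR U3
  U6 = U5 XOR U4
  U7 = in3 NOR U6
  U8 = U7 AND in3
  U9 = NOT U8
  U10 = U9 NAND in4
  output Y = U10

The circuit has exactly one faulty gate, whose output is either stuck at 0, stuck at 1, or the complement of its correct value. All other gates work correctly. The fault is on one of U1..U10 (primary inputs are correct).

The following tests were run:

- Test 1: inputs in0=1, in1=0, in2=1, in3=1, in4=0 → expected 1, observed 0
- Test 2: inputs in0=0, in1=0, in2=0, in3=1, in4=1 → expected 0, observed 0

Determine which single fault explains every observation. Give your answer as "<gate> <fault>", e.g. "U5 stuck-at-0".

Fault-free values for test 1 (in0=1, in1=0, in2=1, in3=1, in4=0): U1=1, U2=1, U3=1, U4=0, U5=1, U6=1, U7=0, U8=0, U9=1, U10=1, giving Y=1. Observed 0.
Test 1: faults giving observed 0 are {U10 stuck-at-0, U10 inverted output}.
Test 2 (in0=0, in1=0, in2=0, in3=1, in4=1): fault-free U1=1, U2=0, U3=1, U4=1, U5=1, U6=0, U7=0, U8=0, U9=1, U10=0 → 0; observed 0. Eliminates U10 inverted output.
Only U10 stuck-at-0 is consistent with every test.

U10 stuck-at-0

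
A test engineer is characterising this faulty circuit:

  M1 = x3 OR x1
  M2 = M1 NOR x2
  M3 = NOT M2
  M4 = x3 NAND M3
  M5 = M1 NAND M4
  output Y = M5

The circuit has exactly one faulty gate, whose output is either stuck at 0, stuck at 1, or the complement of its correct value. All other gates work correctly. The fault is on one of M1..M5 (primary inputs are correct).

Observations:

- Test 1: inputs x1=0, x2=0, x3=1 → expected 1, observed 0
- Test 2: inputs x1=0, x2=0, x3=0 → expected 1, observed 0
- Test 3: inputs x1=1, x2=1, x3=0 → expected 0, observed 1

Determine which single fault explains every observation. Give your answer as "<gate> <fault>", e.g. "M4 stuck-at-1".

M5 inverted output

Fault-free values for test 1 (x1=0, x2=0, x3=1): M1=1, M2=0, M3=1, M4=0, M5=1, giving Y=1. Observed 0.
Test 1: faults giving observed 0 are {M2 stuck-at-1, M2 inverted output, M3 stuck-at-0, M3 inverted output, M4 stuck-at-1, M4 inverted output, M5 stuck-at-0, M5 inverted output}.
Test 2 (x1=0, x2=0, x3=0): fault-free M1=0, M2=1, M3=0, M4=1, M5=1 → 1; observed 0. Eliminates M2 stuck-at-1, M2 inverted output, M3 stuck-at-0, M3 inverted output, M4 stuck-at-1, M4 inverted output.
Test 3 (x1=1, x2=1, x3=0): fault-free M1=1, M2=0, M3=1, M4=1, M5=0 → 0; observed 1. Eliminates M5 stuck-at-0.
Only M5 inverted output is consistent with every test.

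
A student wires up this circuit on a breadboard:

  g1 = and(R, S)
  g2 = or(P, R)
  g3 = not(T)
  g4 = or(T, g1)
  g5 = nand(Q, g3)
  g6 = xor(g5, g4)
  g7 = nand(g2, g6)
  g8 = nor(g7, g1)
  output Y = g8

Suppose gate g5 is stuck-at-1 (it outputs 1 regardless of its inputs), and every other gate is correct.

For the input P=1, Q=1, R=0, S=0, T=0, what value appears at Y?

Propagate with g5 forced: g1=0, g2=1, g3=1, g4=0, g5=1 [stuck-at-1], g6=1, g7=0, g8=1.
So Y = 1. (Without the fault it would be 0.)

1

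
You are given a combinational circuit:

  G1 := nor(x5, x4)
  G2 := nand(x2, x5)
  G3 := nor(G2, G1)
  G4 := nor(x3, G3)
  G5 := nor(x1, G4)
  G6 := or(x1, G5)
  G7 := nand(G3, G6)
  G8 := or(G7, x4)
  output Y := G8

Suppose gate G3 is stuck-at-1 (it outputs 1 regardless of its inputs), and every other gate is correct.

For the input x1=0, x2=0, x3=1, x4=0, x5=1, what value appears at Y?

Propagate with G3 forced: G1=0, G2=1, G3=1 [stuck-at-1], G4=0, G5=1, G6=1, G7=0, G8=0.
So Y = 0. (Without the fault it would be 1.)

0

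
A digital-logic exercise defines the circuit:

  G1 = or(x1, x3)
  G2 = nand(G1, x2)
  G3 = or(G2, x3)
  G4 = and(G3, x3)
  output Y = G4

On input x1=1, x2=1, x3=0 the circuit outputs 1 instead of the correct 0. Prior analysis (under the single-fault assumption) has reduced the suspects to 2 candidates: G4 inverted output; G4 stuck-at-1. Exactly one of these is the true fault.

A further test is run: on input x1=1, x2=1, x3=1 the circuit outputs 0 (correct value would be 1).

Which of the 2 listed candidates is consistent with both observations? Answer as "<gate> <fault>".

G4 inverted output

Evaluate each candidate on input x1=1, x2=1, x3=1:
  G4 inverted output: G1=1, G2=0, G3=1, G4=0 [inverted output] → 0 — matches
  G4 stuck-at-1: G1=1, G2=0, G3=1, G4=1 [stuck-at-1] → 1 — eliminated
Only G4 inverted output reproduces the observed 0.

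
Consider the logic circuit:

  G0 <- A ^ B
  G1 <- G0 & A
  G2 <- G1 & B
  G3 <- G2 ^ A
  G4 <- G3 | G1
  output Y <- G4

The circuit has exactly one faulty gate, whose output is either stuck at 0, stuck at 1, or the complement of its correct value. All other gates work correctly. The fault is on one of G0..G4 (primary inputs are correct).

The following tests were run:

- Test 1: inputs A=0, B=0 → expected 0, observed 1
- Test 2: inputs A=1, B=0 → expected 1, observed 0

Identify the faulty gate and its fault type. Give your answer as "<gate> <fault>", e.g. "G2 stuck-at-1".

G4 inverted output

Fault-free values for test 1 (A=0, B=0): G0=0, G1=0, G2=0, G3=0, G4=0, giving Y=0. Observed 1.
Test 1: faults giving observed 1 are {G1 stuck-at-1, G1 inverted output, G2 stuck-at-1, G2 inverted output, G3 stuck-at-1, G3 inverted output, G4 stuck-at-1, G4 inverted output}.
Test 2 (A=1, B=0): fault-free G0=1, G1=1, G2=0, G3=1, G4=1 → 1; observed 0. Eliminates G1 stuck-at-1, G1 inverted output, G2 stuck-at-1, G2 inverted output, G3 stuck-at-1, G3 inverted output, G4 stuck-at-1.
Only G4 inverted output is consistent with every test.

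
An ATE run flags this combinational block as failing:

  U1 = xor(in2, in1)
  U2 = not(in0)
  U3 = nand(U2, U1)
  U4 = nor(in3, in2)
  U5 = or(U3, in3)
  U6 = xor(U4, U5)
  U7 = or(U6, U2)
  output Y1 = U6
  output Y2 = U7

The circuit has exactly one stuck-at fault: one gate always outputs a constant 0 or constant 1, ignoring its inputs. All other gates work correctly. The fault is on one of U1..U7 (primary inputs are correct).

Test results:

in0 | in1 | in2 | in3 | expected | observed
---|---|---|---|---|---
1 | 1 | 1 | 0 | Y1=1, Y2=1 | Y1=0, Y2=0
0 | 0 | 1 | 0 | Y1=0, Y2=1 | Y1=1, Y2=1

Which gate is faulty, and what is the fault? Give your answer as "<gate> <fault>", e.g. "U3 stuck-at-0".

Fault-free values for test 1 (in0=1, in1=1, in2=1, in3=0): U1=0, U2=0, U3=1, U4=0, U5=1, U6=1, U7=1, giving Y1=1, Y2=1. Observed Y1=0, Y2=0.
Test 1: faults giving observed Y1=0, Y2=0 are {U3 stuck-at-0, U4 stuck-at-1, U5 stuck-at-0, U6 stuck-at-0}.
Test 2 (in0=0, in1=0, in2=1, in3=0): fault-free U1=1, U2=1, U3=0, U4=0, U5=0, U6=0, U7=1 → Y1=0, Y2=1; observed Y1=1, Y2=1. Eliminates U3 stuck-at-0, U5 stuck-at-0, U6 stuck-at-0.
Only U4 stuck-at-1 is consistent with every test.

U4 stuck-at-1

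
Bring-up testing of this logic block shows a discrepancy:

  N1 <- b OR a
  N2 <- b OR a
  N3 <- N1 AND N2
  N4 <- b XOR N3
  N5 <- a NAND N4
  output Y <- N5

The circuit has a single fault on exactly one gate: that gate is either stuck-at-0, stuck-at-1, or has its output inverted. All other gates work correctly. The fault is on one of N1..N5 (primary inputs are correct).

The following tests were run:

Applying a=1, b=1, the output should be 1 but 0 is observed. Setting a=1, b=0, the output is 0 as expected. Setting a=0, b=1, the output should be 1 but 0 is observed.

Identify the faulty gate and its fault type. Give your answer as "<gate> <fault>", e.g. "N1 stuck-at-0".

N5 stuck-at-0

Fault-free values for test 1 (a=1, b=1): N1=1, N2=1, N3=1, N4=0, N5=1, giving Y=1. Observed 0.
Test 1: faults giving observed 0 are {N1 stuck-at-0, N1 inverted output, N2 stuck-at-0, N2 inverted output, N3 stuck-at-0, N3 inverted output, N4 stuck-at-1, N4 inverted output, N5 stuck-at-0, N5 inverted output}.
Test 2 (a=1, b=0): fault-free N1=1, N2=1, N3=1, N4=1, N5=0 → 0; observed 0. Eliminates N1 stuck-at-0, N1 inverted output, N2 stuck-at-0, N2 inverted output, N3 stuck-at-0, N3 inverted output, N4 inverted output, N5 inverted output.
Test 3 (a=0, b=1): fault-free N1=1, N2=1, N3=1, N4=0, N5=1 → 1; observed 0. Eliminates N4 stuck-at-1.
Only N5 stuck-at-0 is consistent with every test.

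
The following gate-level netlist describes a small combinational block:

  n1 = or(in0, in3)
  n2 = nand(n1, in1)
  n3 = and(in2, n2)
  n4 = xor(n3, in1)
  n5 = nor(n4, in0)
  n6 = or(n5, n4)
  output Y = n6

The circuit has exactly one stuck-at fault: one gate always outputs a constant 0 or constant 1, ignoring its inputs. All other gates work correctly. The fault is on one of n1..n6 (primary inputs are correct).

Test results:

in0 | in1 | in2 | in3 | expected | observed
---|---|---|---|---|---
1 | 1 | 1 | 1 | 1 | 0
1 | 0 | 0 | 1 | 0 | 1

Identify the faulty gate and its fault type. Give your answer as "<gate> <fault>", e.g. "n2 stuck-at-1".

Fault-free values for test 1 (in0=1, in1=1, in2=1, in3=1): n1=1, n2=0, n3=0, n4=1, n5=0, n6=1, giving Y=1. Observed 0.
Test 1: faults giving observed 0 are {n1 stuck-at-0, n2 stuck-at-1, n3 stuck-at-1, n4 stuck-at-0, n6 stuck-at-0}.
Test 2 (in0=1, in1=0, in2=0, in3=1): fault-free n1=1, n2=1, n3=0, n4=0, n5=0, n6=0 → 0; observed 1. Eliminates n1 stuck-at-0, n2 stuck-at-1, n4 stuck-at-0, n6 stuck-at-0.
Only n3 stuck-at-1 is consistent with every test.

n3 stuck-at-1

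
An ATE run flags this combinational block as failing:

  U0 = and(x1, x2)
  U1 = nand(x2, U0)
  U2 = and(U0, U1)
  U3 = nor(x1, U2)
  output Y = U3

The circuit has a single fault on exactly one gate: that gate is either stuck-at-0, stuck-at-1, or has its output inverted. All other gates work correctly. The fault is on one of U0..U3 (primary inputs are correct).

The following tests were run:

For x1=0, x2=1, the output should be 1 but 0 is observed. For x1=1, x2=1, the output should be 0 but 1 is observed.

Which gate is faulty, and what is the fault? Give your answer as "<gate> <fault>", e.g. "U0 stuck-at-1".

U3 inverted output

Fault-free values for test 1 (x1=0, x2=1): U0=0, U1=1, U2=0, U3=1, giving Y=1. Observed 0.
Test 1: faults giving observed 0 are {U2 stuck-at-1, U2 inverted output, U3 stuck-at-0, U3 inverted output}.
Test 2 (x1=1, x2=1): fault-free U0=1, U1=0, U2=0, U3=0 → 0; observed 1. Eliminates U2 stuck-at-1, U2 inverted output, U3 stuck-at-0.
Only U3 inverted output is consistent with every test.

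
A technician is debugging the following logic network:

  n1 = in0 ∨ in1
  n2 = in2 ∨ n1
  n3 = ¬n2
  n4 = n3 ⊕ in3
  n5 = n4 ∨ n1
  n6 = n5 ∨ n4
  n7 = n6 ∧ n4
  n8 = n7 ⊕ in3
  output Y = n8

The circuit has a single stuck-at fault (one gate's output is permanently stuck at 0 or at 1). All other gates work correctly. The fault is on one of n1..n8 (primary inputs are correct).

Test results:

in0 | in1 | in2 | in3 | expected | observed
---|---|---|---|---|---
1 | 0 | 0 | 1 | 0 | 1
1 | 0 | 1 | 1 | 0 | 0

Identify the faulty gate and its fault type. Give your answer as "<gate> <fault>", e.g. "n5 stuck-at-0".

n1 stuck-at-0

Fault-free values for test 1 (in0=1, in1=0, in2=0, in3=1): n1=1, n2=1, n3=0, n4=1, n5=1, n6=1, n7=1, n8=0, giving Y=0. Observed 1.
Test 1: faults giving observed 1 are {n1 stuck-at-0, n2 stuck-at-0, n3 stuck-at-1, n4 stuck-at-0, n6 stuck-at-0, n7 stuck-at-0, n8 stuck-at-1}.
Test 2 (in0=1, in1=0, in2=1, in3=1): fault-free n1=1, n2=1, n3=0, n4=1, n5=1, n6=1, n7=1, n8=0 → 0; observed 0. Eliminates n2 stuck-at-0, n3 stuck-at-1, n4 stuck-at-0, n6 stuck-at-0, n7 stuck-at-0, n8 stuck-at-1.
Only n1 stuck-at-0 is consistent with every test.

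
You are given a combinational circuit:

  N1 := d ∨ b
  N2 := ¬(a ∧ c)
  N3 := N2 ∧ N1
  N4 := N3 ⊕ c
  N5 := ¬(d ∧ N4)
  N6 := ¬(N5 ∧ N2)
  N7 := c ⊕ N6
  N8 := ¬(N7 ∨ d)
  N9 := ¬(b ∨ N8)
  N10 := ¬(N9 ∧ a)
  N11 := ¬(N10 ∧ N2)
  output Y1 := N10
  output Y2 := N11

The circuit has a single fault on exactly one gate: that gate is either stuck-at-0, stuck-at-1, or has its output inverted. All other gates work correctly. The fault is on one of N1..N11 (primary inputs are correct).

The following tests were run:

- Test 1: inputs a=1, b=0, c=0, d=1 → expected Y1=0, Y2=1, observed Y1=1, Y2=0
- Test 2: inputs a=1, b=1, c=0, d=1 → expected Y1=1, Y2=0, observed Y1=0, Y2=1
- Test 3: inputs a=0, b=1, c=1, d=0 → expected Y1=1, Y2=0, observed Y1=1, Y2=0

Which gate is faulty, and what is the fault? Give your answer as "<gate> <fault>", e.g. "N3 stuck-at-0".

Fault-free values for test 1 (a=1, b=0, c=0, d=1): N1=1, N2=1, N3=1, N4=1, N5=0, N6=1, N7=1, N8=0, N9=1, N10=0, N11=1, giving Y1=0, Y2=1. Observed Y1=1, Y2=0.
Test 1: faults giving observed Y1=1, Y2=0 are {N8 stuck-at-1, N8 inverted output, N9 stuck-at-0, N9 inverted output, N10 stuck-at-1, N10 inverted output}.
Test 2 (a=1, b=1, c=0, d=1): fault-free N1=1, N2=1, N3=1, N4=1, N5=0, N6=1, N7=1, N8=0, N9=0, N10=1, N11=0 → Y1=1, Y2=0; observed Y1=0, Y2=1. Eliminates N8 stuck-at-1, N8 inverted output, N9 stuck-at-0, N10 stuck-at-1.
Test 3 (a=0, b=1, c=1, d=0): fault-free N1=1, N2=1, N3=1, N4=0, N5=1, N6=0, N7=1, N8=0, N9=0, N10=1, N11=0 → Y1=1, Y2=0; observed Y1=1, Y2=0. Eliminates N10 inverted output.
Only N9 inverted output is consistent with every test.

N9 inverted output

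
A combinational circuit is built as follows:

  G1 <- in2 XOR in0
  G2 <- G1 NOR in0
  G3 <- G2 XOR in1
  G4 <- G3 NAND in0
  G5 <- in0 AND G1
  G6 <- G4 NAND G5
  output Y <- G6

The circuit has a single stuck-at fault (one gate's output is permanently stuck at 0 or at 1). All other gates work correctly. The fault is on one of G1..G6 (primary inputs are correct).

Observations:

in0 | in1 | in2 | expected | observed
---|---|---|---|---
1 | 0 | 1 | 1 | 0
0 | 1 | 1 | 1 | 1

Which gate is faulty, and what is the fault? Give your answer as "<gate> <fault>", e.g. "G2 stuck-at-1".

Fault-free values for test 1 (in0=1, in1=0, in2=1): G1=0, G2=0, G3=0, G4=1, G5=0, G6=1, giving Y=1. Observed 0.
Test 1: faults giving observed 0 are {G1 stuck-at-1, G5 stuck-at-1, G6 stuck-at-0}.
Test 2 (in0=0, in1=1, in2=1): fault-free G1=1, G2=0, G3=1, G4=1, G5=0, G6=1 → 1; observed 1. Eliminates G5 stuck-at-1, G6 stuck-at-0.
Only G1 stuck-at-1 is consistent with every test.

G1 stuck-at-1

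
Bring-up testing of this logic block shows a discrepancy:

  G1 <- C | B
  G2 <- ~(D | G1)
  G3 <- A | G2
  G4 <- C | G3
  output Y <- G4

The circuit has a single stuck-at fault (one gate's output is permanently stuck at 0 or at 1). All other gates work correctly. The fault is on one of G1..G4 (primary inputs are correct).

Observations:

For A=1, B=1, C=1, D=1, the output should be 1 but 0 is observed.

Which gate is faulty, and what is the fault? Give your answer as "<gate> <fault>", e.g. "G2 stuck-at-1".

Fault-free values for test 1 (A=1, B=1, C=1, D=1): G1=1, G2=0, G3=1, G4=1, giving Y=1. Observed 0.
Test 1: faults giving observed 0 are {G4 stuck-at-0}.
Only G4 stuck-at-0 is consistent with every test.

G4 stuck-at-0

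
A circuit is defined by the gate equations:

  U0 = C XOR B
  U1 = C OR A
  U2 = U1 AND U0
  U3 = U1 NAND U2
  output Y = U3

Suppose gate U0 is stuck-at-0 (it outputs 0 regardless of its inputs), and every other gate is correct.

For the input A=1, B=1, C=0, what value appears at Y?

Propagate with U0 forced: U0=0 [stuck-at-0], U1=1, U2=0, U3=1.
So Y = 1. (Without the fault it would be 0.)

1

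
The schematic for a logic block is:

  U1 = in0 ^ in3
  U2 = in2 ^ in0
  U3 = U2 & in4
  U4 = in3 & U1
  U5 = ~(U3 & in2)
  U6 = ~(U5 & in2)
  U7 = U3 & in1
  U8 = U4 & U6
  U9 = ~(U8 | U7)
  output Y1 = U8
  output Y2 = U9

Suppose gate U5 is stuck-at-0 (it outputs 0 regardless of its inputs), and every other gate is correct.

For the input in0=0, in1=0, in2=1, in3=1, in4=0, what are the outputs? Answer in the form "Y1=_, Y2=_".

Y1=1, Y2=0

Propagate with U5 forced: U1=1, U2=1, U3=0, U4=1, U5=0 [stuck-at-0], U6=1, U7=0, U8=1, U9=0.
So the outputs are Y1=1, Y2=0. (Without the fault they would be Y1=0, Y2=1.)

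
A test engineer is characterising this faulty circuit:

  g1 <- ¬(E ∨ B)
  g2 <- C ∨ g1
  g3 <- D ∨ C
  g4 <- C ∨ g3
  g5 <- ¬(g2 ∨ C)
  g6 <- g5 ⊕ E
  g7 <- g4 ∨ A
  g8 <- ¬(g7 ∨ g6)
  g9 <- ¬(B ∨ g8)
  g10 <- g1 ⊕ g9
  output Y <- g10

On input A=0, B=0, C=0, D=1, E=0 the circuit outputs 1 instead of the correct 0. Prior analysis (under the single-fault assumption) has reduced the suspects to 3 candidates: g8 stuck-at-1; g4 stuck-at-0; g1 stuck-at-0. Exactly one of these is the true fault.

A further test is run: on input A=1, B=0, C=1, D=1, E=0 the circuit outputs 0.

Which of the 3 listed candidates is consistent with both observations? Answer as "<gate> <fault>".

Evaluate each candidate on input A=1, B=0, C=1, D=1, E=0:
  g8 stuck-at-1: g1=1, g2=1, g3=1, g4=1, g5=0, g6=0, g7=1, g8=1 [stuck-at-1], g9=0, g10=1 → 1 — eliminated
  g4 stuck-at-0: g1=1, g2=1, g3=1, g4=0 [stuck-at-0], g5=0, g6=0, g7=1, g8=0, g9=1, g10=0 → 0 — matches
  g1 stuck-at-0: g1=0 [stuck-at-0], g2=1, g3=1, g4=1, g5=0, g6=0, g7=1, g8=0, g9=1, g10=1 → 1 — eliminated
Only g4 stuck-at-0 reproduces the observed 0.

g4 stuck-at-0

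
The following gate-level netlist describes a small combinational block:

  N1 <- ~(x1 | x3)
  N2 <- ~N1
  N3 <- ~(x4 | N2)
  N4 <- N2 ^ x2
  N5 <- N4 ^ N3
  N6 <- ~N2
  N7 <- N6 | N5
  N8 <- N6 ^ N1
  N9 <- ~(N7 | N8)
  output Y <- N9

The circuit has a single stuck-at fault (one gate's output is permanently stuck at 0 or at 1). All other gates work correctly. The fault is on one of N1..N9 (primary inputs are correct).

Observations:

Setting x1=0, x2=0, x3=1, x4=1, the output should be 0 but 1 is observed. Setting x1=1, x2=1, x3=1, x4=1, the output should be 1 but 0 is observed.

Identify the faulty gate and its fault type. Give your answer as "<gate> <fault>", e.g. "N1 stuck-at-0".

N3 stuck-at-1

Fault-free values for test 1 (x1=0, x2=0, x3=1, x4=1): N1=0, N2=1, N3=0, N4=1, N5=1, N6=0, N7=1, N8=0, N9=0, giving Y=0. Observed 1.
Test 1: faults giving observed 1 are {N3 stuck-at-1, N4 stuck-at-0, N5 stuck-at-0, N7 stuck-at-0, N9 stuck-at-1}.
Test 2 (x1=1, x2=1, x3=1, x4=1): fault-free N1=0, N2=1, N3=0, N4=0, N5=0, N6=0, N7=0, N8=0, N9=1 → 1; observed 0. Eliminates N4 stuck-at-0, N5 stuck-at-0, N7 stuck-at-0, N9 stuck-at-1.
Only N3 stuck-at-1 is consistent with every test.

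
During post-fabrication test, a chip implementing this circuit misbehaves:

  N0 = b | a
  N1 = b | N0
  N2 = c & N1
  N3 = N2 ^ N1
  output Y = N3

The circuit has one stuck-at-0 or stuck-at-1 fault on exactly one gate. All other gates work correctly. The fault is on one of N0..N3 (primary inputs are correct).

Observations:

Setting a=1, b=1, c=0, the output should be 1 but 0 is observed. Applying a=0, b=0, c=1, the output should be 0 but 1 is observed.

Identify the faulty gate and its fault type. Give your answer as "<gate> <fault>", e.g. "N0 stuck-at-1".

Fault-free values for test 1 (a=1, b=1, c=0): N0=1, N1=1, N2=0, N3=1, giving Y=1. Observed 0.
Test 1: faults giving observed 0 are {N1 stuck-at-0, N2 stuck-at-1, N3 stuck-at-0}.
Test 2 (a=0, b=0, c=1): fault-free N0=0, N1=0, N2=0, N3=0 → 0; observed 1. Eliminates N1 stuck-at-0, N3 stuck-at-0.
Only N2 stuck-at-1 is consistent with every test.

N2 stuck-at-1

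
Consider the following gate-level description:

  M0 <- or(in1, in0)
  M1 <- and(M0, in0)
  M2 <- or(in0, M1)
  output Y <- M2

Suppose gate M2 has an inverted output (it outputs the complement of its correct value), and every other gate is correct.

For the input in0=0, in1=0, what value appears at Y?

Propagate with M2 forced: M0=0, M1=0, M2=1 [inverted output].
So Y = 1. (Without the fault it would be 0.)

1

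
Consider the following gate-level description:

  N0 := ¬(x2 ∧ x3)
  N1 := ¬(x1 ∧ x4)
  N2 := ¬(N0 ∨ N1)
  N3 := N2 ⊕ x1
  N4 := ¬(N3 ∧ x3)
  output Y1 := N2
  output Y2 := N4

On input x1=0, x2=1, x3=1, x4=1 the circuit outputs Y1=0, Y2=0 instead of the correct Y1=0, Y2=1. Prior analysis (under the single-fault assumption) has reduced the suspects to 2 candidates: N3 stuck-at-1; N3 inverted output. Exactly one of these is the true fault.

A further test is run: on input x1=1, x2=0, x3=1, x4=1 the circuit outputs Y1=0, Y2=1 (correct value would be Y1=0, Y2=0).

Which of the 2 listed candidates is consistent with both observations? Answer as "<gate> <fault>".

Evaluate each candidate on input x1=1, x2=0, x3=1, x4=1:
  N3 stuck-at-1: N0=1, N1=0, N2=0, N3=1 [stuck-at-1], N4=0 → Y1=0, Y2=0 — eliminated
  N3 inverted output: N0=1, N1=0, N2=0, N3=0 [inverted output], N4=1 → Y1=0, Y2=1 — matches
Only N3 inverted output reproduces the observed Y1=0, Y2=1.

N3 inverted output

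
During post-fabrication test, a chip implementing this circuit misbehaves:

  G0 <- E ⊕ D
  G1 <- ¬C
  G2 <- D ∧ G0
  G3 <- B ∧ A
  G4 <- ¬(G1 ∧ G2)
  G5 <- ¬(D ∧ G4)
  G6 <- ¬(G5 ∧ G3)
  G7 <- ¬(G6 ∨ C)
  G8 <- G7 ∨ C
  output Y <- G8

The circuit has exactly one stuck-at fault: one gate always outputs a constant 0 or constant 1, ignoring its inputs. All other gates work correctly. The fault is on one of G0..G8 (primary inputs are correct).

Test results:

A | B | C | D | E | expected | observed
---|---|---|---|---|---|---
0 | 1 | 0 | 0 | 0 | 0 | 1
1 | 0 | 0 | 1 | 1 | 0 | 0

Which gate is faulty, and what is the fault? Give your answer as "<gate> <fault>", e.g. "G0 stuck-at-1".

G3 stuck-at-1

Fault-free values for test 1 (A=0, B=1, C=0, D=0, E=0): G0=0, G1=1, G2=0, G3=0, G4=1, G5=1, G6=1, G7=0, G8=0, giving Y=0. Observed 1.
Test 1: faults giving observed 1 are {G3 stuck-at-1, G6 stuck-at-0, G7 stuck-at-1, G8 stuck-at-1}.
Test 2 (A=1, B=0, C=0, D=1, E=1): fault-free G0=0, G1=1, G2=0, G3=0, G4=1, G5=0, G6=1, G7=0, G8=0 → 0; observed 0. Eliminates G6 stuck-at-0, G7 stuck-at-1, G8 stuck-at-1.
Only G3 stuck-at-1 is consistent with every test.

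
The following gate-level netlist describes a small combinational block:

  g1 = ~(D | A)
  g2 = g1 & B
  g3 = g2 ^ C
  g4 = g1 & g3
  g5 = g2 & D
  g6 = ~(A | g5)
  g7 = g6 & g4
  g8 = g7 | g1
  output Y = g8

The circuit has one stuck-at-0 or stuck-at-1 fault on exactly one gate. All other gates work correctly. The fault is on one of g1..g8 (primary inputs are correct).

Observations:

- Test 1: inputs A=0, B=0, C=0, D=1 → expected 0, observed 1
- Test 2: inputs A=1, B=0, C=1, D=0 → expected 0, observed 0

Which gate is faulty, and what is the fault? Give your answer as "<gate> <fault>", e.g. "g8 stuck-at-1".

g4 stuck-at-1

Fault-free values for test 1 (A=0, B=0, C=0, D=1): g1=0, g2=0, g3=0, g4=0, g5=0, g6=1, g7=0, g8=0, giving Y=0. Observed 1.
Test 1: faults giving observed 1 are {g1 stuck-at-1, g4 stuck-at-1, g7 stuck-at-1, g8 stuck-at-1}.
Test 2 (A=1, B=0, C=1, D=0): fault-free g1=0, g2=0, g3=1, g4=0, g5=0, g6=0, g7=0, g8=0 → 0; observed 0. Eliminates g1 stuck-at-1, g7 stuck-at-1, g8 stuck-at-1.
Only g4 stuck-at-1 is consistent with every test.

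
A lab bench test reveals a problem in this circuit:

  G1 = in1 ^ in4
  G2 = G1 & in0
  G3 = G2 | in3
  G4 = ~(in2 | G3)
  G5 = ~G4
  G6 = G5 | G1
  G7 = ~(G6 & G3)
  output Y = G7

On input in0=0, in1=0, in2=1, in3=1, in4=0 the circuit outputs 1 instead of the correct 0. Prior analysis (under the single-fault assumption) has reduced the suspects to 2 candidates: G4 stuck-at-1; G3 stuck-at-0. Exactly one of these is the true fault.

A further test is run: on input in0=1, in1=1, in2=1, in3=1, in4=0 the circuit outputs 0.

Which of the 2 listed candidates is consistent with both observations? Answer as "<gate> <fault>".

G4 stuck-at-1

Evaluate each candidate on input in0=1, in1=1, in2=1, in3=1, in4=0:
  G4 stuck-at-1: G1=1, G2=1, G3=1, G4=1 [stuck-at-1], G5=0, G6=1, G7=0 → 0 — matches
  G3 stuck-at-0: G1=1, G2=1, G3=0 [stuck-at-0], G4=0, G5=1, G6=1, G7=1 → 1 — eliminated
Only G4 stuck-at-1 reproduces the observed 0.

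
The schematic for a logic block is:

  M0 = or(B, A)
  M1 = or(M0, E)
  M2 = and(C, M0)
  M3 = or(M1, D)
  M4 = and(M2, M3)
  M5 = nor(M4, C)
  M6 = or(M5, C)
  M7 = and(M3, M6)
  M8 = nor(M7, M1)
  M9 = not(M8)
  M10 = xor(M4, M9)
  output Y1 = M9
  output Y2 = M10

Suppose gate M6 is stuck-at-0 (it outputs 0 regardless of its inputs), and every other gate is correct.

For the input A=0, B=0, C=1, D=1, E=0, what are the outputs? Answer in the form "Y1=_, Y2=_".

Propagate with M6 forced: M0=0, M1=0, M2=0, M3=1, M4=0, M5=0, M6=0 [stuck-at-0], M7=0, M8=1, M9=0, M10=0.
So the outputs are Y1=0, Y2=0. (Without the fault they would be Y1=1, Y2=1.)

Y1=0, Y2=0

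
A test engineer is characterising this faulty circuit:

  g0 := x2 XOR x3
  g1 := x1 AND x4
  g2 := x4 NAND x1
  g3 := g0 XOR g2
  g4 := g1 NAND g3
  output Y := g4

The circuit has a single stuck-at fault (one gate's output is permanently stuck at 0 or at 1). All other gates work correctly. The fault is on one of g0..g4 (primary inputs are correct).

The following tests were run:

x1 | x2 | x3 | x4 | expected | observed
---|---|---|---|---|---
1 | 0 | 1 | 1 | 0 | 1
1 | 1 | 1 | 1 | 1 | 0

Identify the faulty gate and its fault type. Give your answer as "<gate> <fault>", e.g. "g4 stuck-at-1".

Fault-free values for test 1 (x1=1, x2=0, x3=1, x4=1): g0=1, g1=1, g2=0, g3=1, g4=0, giving Y=0. Observed 1.
Test 1: faults giving observed 1 are {g0 stuck-at-0, g1 stuck-at-0, g2 stuck-at-1, g3 stuck-at-0, g4 stuck-at-1}.
Test 2 (x1=1, x2=1, x3=1, x4=1): fault-free g0=0, g1=1, g2=0, g3=0, g4=1 → 1; observed 0. Eliminates g0 stuck-at-0, g1 stuck-at-0, g3 stuck-at-0, g4 stuck-at-1.
Only g2 stuck-at-1 is consistent with every test.

g2 stuck-at-1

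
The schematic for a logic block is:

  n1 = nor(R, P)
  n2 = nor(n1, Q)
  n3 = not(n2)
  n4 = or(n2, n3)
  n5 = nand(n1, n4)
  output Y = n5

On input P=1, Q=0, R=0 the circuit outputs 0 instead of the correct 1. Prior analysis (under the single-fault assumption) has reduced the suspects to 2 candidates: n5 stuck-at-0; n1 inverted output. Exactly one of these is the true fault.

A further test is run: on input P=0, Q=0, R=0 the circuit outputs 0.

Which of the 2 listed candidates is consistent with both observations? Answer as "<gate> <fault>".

Evaluate each candidate on input P=0, Q=0, R=0:
  n5 stuck-at-0: n1=1, n2=0, n3=1, n4=1, n5=0 [stuck-at-0] → 0 — matches
  n1 inverted output: n1=0 [inverted output], n2=1, n3=0, n4=1, n5=1 → 1 — eliminated
Only n5 stuck-at-0 reproduces the observed 0.

n5 stuck-at-0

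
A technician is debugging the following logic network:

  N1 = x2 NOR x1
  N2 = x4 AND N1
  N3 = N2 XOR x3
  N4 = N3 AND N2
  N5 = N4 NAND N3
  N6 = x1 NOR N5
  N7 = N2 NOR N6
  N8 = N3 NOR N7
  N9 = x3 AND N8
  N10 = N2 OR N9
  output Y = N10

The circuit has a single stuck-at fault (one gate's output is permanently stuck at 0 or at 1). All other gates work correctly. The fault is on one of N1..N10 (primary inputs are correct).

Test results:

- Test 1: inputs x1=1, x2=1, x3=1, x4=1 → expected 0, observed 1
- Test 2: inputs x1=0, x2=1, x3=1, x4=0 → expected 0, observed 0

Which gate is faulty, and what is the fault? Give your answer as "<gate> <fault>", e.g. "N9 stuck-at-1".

N1 stuck-at-1

Fault-free values for test 1 (x1=1, x2=1, x3=1, x4=1): N1=0, N2=0, N3=1, N4=0, N5=1, N6=0, N7=1, N8=0, N9=0, N10=0, giving Y=0. Observed 1.
Test 1: faults giving observed 1 are {N1 stuck-at-1, N2 stuck-at-1, N8 stuck-at-1, N9 stuck-at-1, N10 stuck-at-1}.
Test 2 (x1=0, x2=1, x3=1, x4=0): fault-free N1=0, N2=0, N3=1, N4=0, N5=1, N6=0, N7=1, N8=0, N9=0, N10=0 → 0; observed 0. Eliminates N2 stuck-at-1, N8 stuck-at-1, N9 stuck-at-1, N10 stuck-at-1.
Only N1 stuck-at-1 is consistent with every test.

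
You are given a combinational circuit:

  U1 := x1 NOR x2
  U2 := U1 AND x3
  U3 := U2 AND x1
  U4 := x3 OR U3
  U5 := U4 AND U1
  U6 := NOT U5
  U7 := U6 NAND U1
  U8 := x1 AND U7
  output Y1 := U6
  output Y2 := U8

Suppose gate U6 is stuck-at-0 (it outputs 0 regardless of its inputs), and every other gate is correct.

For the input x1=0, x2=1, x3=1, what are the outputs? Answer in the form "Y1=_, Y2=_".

Propagate with U6 forced: U1=0, U2=0, U3=0, U4=1, U5=0, U6=0 [stuck-at-0], U7=1, U8=0.
So the outputs are Y1=0, Y2=0. (Without the fault they would be Y1=1, Y2=0.)

Y1=0, Y2=0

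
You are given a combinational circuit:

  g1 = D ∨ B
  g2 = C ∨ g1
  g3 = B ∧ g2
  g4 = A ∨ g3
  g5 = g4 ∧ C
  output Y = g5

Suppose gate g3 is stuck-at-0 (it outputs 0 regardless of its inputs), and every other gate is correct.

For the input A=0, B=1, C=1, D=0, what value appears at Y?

0

Propagate with g3 forced: g1=1, g2=1, g3=0 [stuck-at-0], g4=0, g5=0.
So Y = 0. (Without the fault it would be 1.)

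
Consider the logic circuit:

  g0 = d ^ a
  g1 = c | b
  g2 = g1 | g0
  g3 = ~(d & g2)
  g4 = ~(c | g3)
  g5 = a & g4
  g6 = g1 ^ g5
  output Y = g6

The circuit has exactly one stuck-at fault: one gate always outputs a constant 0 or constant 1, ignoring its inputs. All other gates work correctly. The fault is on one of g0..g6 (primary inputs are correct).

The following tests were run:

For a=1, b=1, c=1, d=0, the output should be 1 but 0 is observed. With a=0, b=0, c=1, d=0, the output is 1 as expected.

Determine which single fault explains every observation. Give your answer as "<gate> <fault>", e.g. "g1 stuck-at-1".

Fault-free values for test 1 (a=1, b=1, c=1, d=0): g0=1, g1=1, g2=1, g3=1, g4=0, g5=0, g6=1, giving Y=1. Observed 0.
Test 1: faults giving observed 0 are {g1 stuck-at-0, g4 stuck-at-1, g5 stuck-at-1, g6 stuck-at-0}.
Test 2 (a=0, b=0, c=1, d=0): fault-free g0=0, g1=1, g2=1, g3=1, g4=0, g5=0, g6=1 → 1; observed 1. Eliminates g1 stuck-at-0, g5 stuck-at-1, g6 stuck-at-0.
Only g4 stuck-at-1 is consistent with every test.

g4 stuck-at-1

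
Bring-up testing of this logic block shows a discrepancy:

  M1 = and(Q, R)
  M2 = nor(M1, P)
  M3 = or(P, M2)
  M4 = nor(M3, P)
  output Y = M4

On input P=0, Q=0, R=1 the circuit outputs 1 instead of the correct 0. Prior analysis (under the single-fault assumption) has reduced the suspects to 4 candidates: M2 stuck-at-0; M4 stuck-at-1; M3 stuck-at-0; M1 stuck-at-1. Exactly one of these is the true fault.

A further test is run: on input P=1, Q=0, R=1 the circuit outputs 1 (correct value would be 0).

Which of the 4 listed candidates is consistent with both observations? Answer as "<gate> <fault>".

M4 stuck-at-1

Evaluate each candidate on input P=1, Q=0, R=1:
  M2 stuck-at-0: M1=0, M2=0 [stuck-at-0], M3=1, M4=0 → 0 — eliminated
  M4 stuck-at-1: M1=0, M2=0, M3=1, M4=1 [stuck-at-1] → 1 — matches
  M3 stuck-at-0: M1=0, M2=0, M3=0 [stuck-at-0], M4=0 → 0 — eliminated
  M1 stuck-at-1: M1=1 [stuck-at-1], M2=0, M3=1, M4=0 → 0 — eliminated
Only M4 stuck-at-1 reproduces the observed 1.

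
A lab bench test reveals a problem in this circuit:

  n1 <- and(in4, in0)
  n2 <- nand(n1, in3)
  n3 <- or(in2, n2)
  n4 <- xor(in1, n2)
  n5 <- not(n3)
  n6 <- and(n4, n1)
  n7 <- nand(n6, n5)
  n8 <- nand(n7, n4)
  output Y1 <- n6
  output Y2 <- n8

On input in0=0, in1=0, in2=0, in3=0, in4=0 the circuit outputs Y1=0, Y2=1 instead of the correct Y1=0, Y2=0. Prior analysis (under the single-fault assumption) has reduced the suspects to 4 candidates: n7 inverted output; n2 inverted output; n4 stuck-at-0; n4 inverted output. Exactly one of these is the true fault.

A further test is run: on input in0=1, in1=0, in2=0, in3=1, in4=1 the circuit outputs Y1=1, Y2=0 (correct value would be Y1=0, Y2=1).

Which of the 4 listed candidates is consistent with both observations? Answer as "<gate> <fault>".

n2 inverted output

Evaluate each candidate on input in0=1, in1=0, in2=0, in3=1, in4=1:
  n7 inverted output: n1=1, n2=0, n3=0, n4=0, n5=1, n6=0, n7=0 [inverted output], n8=1 → Y1=0, Y2=1 — eliminated
  n2 inverted output: n1=1, n2=1 [inverted output], n3=1, n4=1, n5=0, n6=1, n7=1, n8=0 → Y1=1, Y2=0 — matches
  n4 stuck-at-0: n1=1, n2=0, n3=0, n4=0 [stuck-at-0], n5=1, n6=0, n7=1, n8=1 → Y1=0, Y2=1 — eliminated
  n4 inverted output: n1=1, n2=0, n3=0, n4=1 [inverted output], n5=1, n6=1, n7=0, n8=1 → Y1=1, Y2=1 — eliminated
Only n2 inverted output reproduces the observed Y1=1, Y2=0.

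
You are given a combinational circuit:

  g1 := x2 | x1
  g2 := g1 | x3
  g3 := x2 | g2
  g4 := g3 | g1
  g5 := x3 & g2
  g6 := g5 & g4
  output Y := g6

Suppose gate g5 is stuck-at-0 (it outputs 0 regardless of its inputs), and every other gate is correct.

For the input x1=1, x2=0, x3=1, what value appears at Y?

Propagate with g5 forced: g1=1, g2=1, g3=1, g4=1, g5=0 [stuck-at-0], g6=0.
So Y = 0. (Without the fault it would be 1.)

0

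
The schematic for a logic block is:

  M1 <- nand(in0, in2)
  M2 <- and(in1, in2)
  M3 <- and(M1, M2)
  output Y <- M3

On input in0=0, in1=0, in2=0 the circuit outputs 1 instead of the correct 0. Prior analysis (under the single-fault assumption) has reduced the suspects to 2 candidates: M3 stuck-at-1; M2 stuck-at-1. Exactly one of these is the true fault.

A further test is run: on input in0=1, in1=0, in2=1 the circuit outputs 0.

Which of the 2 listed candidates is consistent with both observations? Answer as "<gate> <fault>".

Evaluate each candidate on input in0=1, in1=0, in2=1:
  M3 stuck-at-1: M1=0, M2=0, M3=1 [stuck-at-1] → 1 — eliminated
  M2 stuck-at-1: M1=0, M2=1 [stuck-at-1], M3=0 → 0 — matches
Only M2 stuck-at-1 reproduces the observed 0.

M2 stuck-at-1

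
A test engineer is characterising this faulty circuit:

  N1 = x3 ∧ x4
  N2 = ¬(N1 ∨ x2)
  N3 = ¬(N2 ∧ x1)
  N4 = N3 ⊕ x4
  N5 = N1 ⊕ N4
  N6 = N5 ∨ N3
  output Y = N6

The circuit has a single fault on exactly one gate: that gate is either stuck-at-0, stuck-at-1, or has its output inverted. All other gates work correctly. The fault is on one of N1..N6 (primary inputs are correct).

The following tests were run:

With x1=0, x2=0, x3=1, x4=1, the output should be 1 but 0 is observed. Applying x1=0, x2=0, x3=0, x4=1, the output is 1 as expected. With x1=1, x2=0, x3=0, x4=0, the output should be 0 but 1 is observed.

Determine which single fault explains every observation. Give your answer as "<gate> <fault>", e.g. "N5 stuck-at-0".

N3 inverted output

Fault-free values for test 1 (x1=0, x2=0, x3=1, x4=1): N1=1, N2=0, N3=1, N4=0, N5=1, N6=1, giving Y=1. Observed 0.
Test 1: faults giving observed 0 are {N3 stuck-at-0, N3 inverted output, N6 stuck-at-0, N6 inverted output}.
Test 2 (x1=0, x2=0, x3=0, x4=1): fault-free N1=0, N2=1, N3=1, N4=0, N5=0, N6=1 → 1; observed 1. Eliminates N6 stuck-at-0, N6 inverted output.
Test 3 (x1=1, x2=0, x3=0, x4=0): fault-free N1=0, N2=1, N3=0, N4=0, N5=0, N6=0 → 0; observed 1. Eliminates N3 stuck-at-0.
Only N3 inverted output is consistent with every test.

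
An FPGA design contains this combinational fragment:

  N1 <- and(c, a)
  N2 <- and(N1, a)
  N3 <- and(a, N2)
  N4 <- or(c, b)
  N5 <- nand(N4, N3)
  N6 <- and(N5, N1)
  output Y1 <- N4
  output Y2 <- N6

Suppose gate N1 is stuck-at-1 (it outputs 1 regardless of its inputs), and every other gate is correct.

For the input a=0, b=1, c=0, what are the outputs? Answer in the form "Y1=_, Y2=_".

Y1=1, Y2=1

Propagate with N1 forced: N1=1 [stuck-at-1], N2=0, N3=0, N4=1, N5=1, N6=1.
So the outputs are Y1=1, Y2=1. (Without the fault they would be Y1=1, Y2=0.)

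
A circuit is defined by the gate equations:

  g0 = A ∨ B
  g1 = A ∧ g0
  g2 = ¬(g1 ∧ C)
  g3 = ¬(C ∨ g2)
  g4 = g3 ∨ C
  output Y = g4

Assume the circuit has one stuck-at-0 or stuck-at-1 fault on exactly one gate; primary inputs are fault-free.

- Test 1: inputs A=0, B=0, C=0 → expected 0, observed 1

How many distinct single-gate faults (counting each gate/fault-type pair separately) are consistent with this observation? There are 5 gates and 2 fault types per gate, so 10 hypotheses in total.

3

Fault-free: g0=0, g1=0, g2=1, g3=0, g4=0 → 0. Observed 1.
  g0 stuck-at-0: output 0 ✗
  g0 stuck-at-1: output 0 ✗
  g1 stuck-at-0: output 0 ✗
  g1 stuck-at-1: output 0 ✗
  g2 stuck-at-0: output 1 ✓
  g2 stuck-at-1: output 0 ✗
  g3 stuck-at-0: output 0 ✗
  g3 stuck-at-1: output 1 ✓
  g4 stuck-at-0: output 0 ✗
  g4 stuck-at-1: output 1 ✓
Consistent faults: {g2 stuck-at-0, g3 stuck-at-1, g4 stuck-at-1} — 3 in all.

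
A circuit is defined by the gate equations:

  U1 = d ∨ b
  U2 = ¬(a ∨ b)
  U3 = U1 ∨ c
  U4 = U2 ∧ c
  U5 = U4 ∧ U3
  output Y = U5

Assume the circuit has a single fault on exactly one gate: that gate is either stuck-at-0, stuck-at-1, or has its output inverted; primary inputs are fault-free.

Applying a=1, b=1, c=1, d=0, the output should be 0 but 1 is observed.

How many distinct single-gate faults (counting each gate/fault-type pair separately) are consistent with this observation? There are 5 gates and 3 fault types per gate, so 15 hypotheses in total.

Fault-free: U1=1, U2=0, U3=1, U4=0, U5=0 → 0. Observed 1.
  U1: none of the 3 fault types match ✗
  U2: stuck-at-1, inverted output ✓; others ✗
  U3: none of the 3 fault types match ✗
  U4: stuck-at-1, inverted output ✓; others ✗
  U5: stuck-at-1, inverted output ✓; others ✗
Consistent faults: {U2 stuck-at-1, U2 inverted output, U4 stuck-at-1, U4 inverted output, U5 stuck-at-1, U5 inverted output} — 6 in all.

6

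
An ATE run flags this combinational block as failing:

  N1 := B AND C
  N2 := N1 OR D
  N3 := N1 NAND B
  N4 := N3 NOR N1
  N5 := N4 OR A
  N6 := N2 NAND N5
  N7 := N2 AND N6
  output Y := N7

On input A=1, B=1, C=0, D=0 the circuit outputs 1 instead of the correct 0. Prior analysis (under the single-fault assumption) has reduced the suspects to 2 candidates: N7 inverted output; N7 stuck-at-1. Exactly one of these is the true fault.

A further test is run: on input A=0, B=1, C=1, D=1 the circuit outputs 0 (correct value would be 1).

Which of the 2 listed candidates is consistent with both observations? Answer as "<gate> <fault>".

N7 inverted output

Evaluate each candidate on input A=0, B=1, C=1, D=1:
  N7 inverted output: N1=1, N2=1, N3=0, N4=0, N5=0, N6=1, N7=0 [inverted output] → 0 — matches
  N7 stuck-at-1: N1=1, N2=1, N3=0, N4=0, N5=0, N6=1, N7=1 [stuck-at-1] → 1 — eliminated
Only N7 inverted output reproduces the observed 0.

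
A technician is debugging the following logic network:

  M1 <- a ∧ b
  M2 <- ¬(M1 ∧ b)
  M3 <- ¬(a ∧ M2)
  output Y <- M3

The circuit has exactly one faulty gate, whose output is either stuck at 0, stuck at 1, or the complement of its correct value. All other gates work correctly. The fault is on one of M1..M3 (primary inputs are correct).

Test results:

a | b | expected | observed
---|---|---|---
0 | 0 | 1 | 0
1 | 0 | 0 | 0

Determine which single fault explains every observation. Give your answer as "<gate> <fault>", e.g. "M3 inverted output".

Fault-free values for test 1 (a=0, b=0): M1=0, M2=1, M3=1, giving Y=1. Observed 0.
Test 1: faults giving observed 0 are {M3 stuck-at-0, M3 inverted output}.
Test 2 (a=1, b=0): fault-free M1=0, M2=1, M3=0 → 0; observed 0. Eliminates M3 inverted output.
Only M3 stuck-at-0 is consistent with every test.

M3 stuck-at-0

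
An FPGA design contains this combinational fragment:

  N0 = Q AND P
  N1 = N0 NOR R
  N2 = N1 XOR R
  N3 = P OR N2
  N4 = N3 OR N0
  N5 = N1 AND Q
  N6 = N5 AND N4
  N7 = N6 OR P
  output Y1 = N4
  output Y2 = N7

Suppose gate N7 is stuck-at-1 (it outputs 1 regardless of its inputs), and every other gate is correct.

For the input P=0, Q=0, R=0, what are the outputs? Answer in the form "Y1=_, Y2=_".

Propagate with N7 forced: N0=0, N1=1, N2=1, N3=1, N4=1, N5=0, N6=0, N7=1 [stuck-at-1].
So the outputs are Y1=1, Y2=1. (Without the fault they would be Y1=1, Y2=0.)

Y1=1, Y2=1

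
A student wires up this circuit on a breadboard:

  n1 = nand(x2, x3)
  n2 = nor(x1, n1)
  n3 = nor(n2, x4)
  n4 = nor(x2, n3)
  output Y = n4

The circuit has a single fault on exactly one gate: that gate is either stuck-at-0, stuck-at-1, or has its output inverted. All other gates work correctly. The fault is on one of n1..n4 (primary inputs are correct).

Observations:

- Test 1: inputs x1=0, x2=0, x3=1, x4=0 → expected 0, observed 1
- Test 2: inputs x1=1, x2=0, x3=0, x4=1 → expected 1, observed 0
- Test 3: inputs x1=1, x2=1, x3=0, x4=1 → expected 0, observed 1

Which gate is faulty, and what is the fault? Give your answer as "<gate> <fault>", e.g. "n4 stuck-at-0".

n4 inverted output

Fault-free values for test 1 (x1=0, x2=0, x3=1, x4=0): n1=1, n2=0, n3=1, n4=0, giving Y=0. Observed 1.
Test 1: faults giving observed 1 are {n1 stuck-at-0, n1 inverted output, n2 stuck-at-1, n2 inverted output, n3 stuck-at-0, n3 inverted output, n4 stuck-at-1, n4 inverted output}.
Test 2 (x1=1, x2=0, x3=0, x4=1): fault-free n1=1, n2=0, n3=0, n4=1 → 1; observed 0. Eliminates n1 stuck-at-0, n1 inverted output, n2 stuck-at-1, n2 inverted output, n3 stuck-at-0, n4 stuck-at-1.
Test 3 (x1=1, x2=1, x3=0, x4=1): fault-free n1=1, n2=0, n3=0, n4=0 → 0; observed 1. Eliminates n3 inverted output.
Only n4 inverted output is consistent with every test.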